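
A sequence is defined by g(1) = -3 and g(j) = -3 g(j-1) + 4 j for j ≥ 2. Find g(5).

-379

g(2) = -3*(-3) + 8 = 17
g(3) = -3*17 + 12 = -39
g(4) = -3*(-39) + 16 = 133
g(5) = -3*133 + 20 = -379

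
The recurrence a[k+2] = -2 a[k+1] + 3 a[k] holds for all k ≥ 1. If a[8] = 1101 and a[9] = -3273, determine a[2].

9

Rearranging, a[k-2] = (a[k] + 2 a[k-1]) / 3.
a[7] = (-3273 + 2(1101)) / 3 = -1071/3 = -357
a[6] = (1101 + 2(-357)) / 3 = 387/3 = 129
a[5] = (-357 + 2(129)) / 3 = -99/3 = -33
a[4] = (129 + 2(-33)) / 3 = 63/3 = 21
a[3] = (-33 + 2(21)) / 3 = 9/3 = 3
a[2] = (21 + 2(3)) / 3 = 27/3 = 9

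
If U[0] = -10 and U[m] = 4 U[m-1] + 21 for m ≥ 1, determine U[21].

-13194139533319

The fixed point is 21/(1 - 4) = -7, so U[m] + 7 = 4(U[m-1] + 7).
Hence U[m] = -3·4^m - 7.
U[21] = -3·4^{21} - 7 = -3·4398046511104 - 7 = -13194139533319.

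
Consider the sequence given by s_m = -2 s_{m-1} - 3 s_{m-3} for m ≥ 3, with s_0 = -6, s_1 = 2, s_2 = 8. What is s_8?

-40

s_3 = -2·8 - 3·(-6) = 2
s_4 = -2·2 - 3·2 = -10
s_5 = -2·(-10) - 3·8 = -4
s_6 = -2·(-4) - 3·2 = 2
s_7 = -2·2 - 3·(-10) = 26
s_8 = -2·26 - 3·(-4) = -40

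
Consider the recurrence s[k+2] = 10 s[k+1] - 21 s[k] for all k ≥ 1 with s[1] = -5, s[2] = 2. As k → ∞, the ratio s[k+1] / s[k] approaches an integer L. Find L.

The characteristic equation is r^2 - 10r + 21 = 0, which factors as (r - 7)(r - 3) = 0.
So the roots are 7 and 3. Since |7| > |3| and the coefficient of 7^k is non-zero, the ratio tends to 7.

7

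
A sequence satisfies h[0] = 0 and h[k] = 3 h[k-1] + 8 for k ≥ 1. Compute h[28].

The fixed point is 8/(1 - 3) = -4, so h[k] + 4 = 3(h[k-1] + 4).
Hence h[k] = 4·3^k - 4.
h[28] = 4·3^{28} - 4 = 4·22876792454961 - 4 = 91507169819840.

91507169819840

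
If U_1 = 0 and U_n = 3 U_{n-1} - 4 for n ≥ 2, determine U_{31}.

The fixed point is -4/(1 - 3) = 2, so U_n - 2 = 3(U_{n-1} - 2).
Hence U_n = -2·3^{n-1} + 2.
U_{31} = -2·3^{30} + 2 = -2·205891132094649 + 2 = -411782264189296.

-411782264189296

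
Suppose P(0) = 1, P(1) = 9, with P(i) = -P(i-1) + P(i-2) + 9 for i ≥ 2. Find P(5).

33

P(2) = -9 + 1 + 9 = 1
P(3) = -1 + 9 + 9 = 17
P(4) = -17 + 1 + 9 = -7
P(5) = -(-7) + 17 + 9 = 33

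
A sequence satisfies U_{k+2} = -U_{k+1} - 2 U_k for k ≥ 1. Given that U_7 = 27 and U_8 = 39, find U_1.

6

Rearranging, U_{k-2} = (U_k + U_{k-1}) / -2.
U_6 = (39 + 27) / -2 = 66/-2 = -33
U_5 = (27 + (-33)) / -2 = -6/-2 = 3
U_4 = (-33 + 3) / -2 = -30/-2 = 15
U_3 = (3 + 15) / -2 = 18/-2 = -9
U_2 = (15 + (-9)) / -2 = 6/-2 = -3
U_1 = (-9 + (-3)) / -2 = -12/-2 = 6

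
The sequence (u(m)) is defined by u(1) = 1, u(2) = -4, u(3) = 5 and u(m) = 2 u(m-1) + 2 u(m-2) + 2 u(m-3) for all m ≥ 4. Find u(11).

7592

u(4) = 2(5) + 2(-4) + 2(1) = 4
u(5) = 2(4) + 2(5) + 2(-4) = 10
u(6) = 2(10) + 2(4) + 2(5) = 38
u(7) = 2(38) + 2(10) + 2(4) = 104
u(8) = 2(104) + 2(38) + 2(10) = 304
u(9) = 2(304) + 2(104) + 2(38) = 892
u(10) = 2(892) + 2(304) + 2(104) = 2600
u(11) = 2(2600) + 2(892) + 2(304) = 7592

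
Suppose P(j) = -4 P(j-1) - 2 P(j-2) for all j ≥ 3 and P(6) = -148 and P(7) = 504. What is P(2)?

-5

Rearranging, P(j-2) = (P(j) + 4 P(j-1)) / -2.
P(5) = (504 + 4(-148)) / -2 = -88/-2 = 44
P(4) = (-148 + 4(44)) / -2 = 28/-2 = -14
P(3) = (44 + 4(-14)) / -2 = -12/-2 = 6
P(2) = (-14 + 4(6)) / -2 = 10/-2 = -5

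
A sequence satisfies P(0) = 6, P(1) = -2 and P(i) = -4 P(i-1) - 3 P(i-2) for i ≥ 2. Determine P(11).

354286

P(2) = -4(-2) - 3(6) = -10
P(3) = -4(-10) - 3(-2) = 46
P(4) = -4(46) - 3(-10) = -154
P(5) = -4(-154) - 3(46) = 478
P(6) = -4(478) - 3(-154) = -1450
P(7) = -4(-1450) - 3(478) = 4366
P(8) = -4(4366) - 3(-1450) = -13114
P(9) = -4(-13114) - 3(4366) = 39358
P(10) = -4(39358) - 3(-13114) = -118090
P(11) = -4(-118090) - 3(39358) = 354286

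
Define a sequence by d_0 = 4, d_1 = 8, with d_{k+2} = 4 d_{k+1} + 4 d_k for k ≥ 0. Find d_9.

2852864

d_2 = 4·8 + 4·4 = 48
d_3 = 4·48 + 4·8 = 224
d_4 = 4·224 + 4·48 = 1088
d_5 = 4·1088 + 4·224 = 5248
d_6 = 4·5248 + 4·1088 = 25344
d_7 = 4·25344 + 4·5248 = 122368
d_8 = 4·122368 + 4·25344 = 590848
d_9 = 4·590848 + 4·122368 = 2852864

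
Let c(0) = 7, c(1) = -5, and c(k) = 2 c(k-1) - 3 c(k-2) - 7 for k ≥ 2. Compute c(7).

c(2) = 2·(-5) - 3·7 - 7 = -38
c(3) = 2·(-38) - 3·(-5) - 7 = -68
c(4) = 2·(-68) - 3·(-38) - 7 = -29
c(5) = 2·(-29) - 3·(-68) - 7 = 139
c(6) = 2·139 - 3·(-29) - 7 = 358
c(7) = 2·358 - 3·139 - 7 = 292

292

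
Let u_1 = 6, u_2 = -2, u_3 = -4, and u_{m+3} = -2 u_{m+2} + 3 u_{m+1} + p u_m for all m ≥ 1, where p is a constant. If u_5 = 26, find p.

u_4 = 2 + 6p
u_5 = -16 - 14p
So -16 - 14p = 26, giving p = -3.

-3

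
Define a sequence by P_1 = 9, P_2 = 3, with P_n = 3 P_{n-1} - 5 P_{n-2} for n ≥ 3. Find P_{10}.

-4227

P_3 = 3(3) - 5(9) = -36
P_4 = 3(-36) - 5(3) = -123
P_5 = 3(-123) - 5(-36) = -189
P_6 = 3(-189) - 5(-123) = 48
P_7 = 3(48) - 5(-189) = 1089
P_8 = 3(1089) - 5(48) = 3027
P_9 = 3(3027) - 5(1089) = 3636
P_{10} = 3(3636) - 5(3027) = -4227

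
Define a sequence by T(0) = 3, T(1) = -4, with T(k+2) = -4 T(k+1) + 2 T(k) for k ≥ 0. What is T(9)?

T(2) = -4·(-4) + 2·3 = 22
T(3) = -4·22 + 2·(-4) = -96
T(4) = -4·(-96) + 2·22 = 428
T(5) = -4·428 + 2·(-96) = -1904
T(6) = -4·(-1904) + 2·428 = 8472
T(7) = -4·8472 + 2·(-1904) = -37696
T(8) = -4·(-37696) + 2·8472 = 167728
T(9) = -4·167728 + 2·(-37696) = -746304

-746304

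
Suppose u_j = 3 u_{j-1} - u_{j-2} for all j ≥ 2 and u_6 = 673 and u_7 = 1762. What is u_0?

-7

Rearranging, u_{j-2} = -(u_j - 3 u_{j-1}).
u_5 = -(1762 - 3·673) = 257
u_4 = -(673 - 3·257) = 98
u_3 = -(257 - 3·98) = 37
u_2 = -(98 - 3·37) = 13
u_1 = -(37 - 3·13) = 2
u_0 = -(13 - 3·2) = -7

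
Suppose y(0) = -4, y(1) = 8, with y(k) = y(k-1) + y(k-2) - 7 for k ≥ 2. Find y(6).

y(2) = 8 + (-4) - 7 = -3
y(3) = (-3) + 8 - 7 = -2
y(4) = (-2) + (-3) - 7 = -12
y(5) = (-12) + (-2) - 7 = -21
y(6) = (-21) + (-12) - 7 = -40

-40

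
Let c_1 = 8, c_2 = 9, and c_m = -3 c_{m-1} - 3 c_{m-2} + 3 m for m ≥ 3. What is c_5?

c_3 = -3*9 - 3*8 + 9 = -42
c_4 = -3*(-42) - 3*9 + 12 = 111
c_5 = -3*111 - 3*(-42) + 15 = -192

-192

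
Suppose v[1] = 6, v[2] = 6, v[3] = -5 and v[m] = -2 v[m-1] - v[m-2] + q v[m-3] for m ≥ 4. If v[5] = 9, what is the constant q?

-2

v[4] = 4 + 6q
v[5] = -3 - 6q
So -3 - 6q = 9, giving q = -2.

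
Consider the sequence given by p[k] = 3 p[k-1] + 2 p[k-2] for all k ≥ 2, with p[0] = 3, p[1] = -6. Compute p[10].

-343704

p[2] = 3·(-6) + 2·3 = -12
p[3] = 3·(-12) + 2·(-6) = -48
p[4] = 3·(-48) + 2·(-12) = -168
p[5] = 3·(-168) + 2·(-48) = -600
p[6] = 3·(-600) + 2·(-168) = -2136
p[7] = 3·(-2136) + 2·(-600) = -7608
p[8] = 3·(-7608) + 2·(-2136) = -27096
p[9] = 3·(-27096) + 2·(-7608) = -96504
p[10] = 3·(-96504) + 2·(-27096) = -343704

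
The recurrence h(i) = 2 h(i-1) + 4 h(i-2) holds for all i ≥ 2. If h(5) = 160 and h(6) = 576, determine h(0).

5

Rearranging, h(i-2) = (h(i) - 2 h(i-1)) / 4.
h(4) = (576 - 2·160) / 4 = 256/4 = 64
h(3) = (160 - 2·64) / 4 = 32/4 = 8
h(2) = (64 - 2·8) / 4 = 48/4 = 12
h(1) = (8 - 2·12) / 4 = -16/4 = -4
h(0) = (12 - 2·(-4)) / 4 = 20/4 = 5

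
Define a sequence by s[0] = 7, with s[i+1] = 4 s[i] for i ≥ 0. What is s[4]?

s[1] = 4(7) = 28
s[2] = 4(28) = 112
s[3] = 4(112) = 448
s[4] = 4(448) = 1792

1792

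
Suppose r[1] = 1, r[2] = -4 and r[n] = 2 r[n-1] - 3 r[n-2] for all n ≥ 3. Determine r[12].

1118

r[3] = 2*(-4) - 3*1 = -11
r[4] = 2*(-11) - 3*(-4) = -10
r[5] = 2*(-10) - 3*(-11) = 13
r[6] = 2*13 - 3*(-10) = 56
r[7] = 2*56 - 3*13 = 73
r[8] = 2*73 - 3*56 = -22
r[9] = 2*(-22) - 3*73 = -263
r[10] = 2*(-263) - 3*(-22) = -460
r[11] = 2*(-460) - 3*(-263) = -131
r[12] = 2*(-131) - 3*(-460) = 1118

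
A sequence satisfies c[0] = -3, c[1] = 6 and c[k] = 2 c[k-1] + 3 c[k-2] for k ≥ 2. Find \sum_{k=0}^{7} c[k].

c[2] = 2·6 + 3·(-3) = 3
c[3] = 2·3 + 3·6 = 24
c[4] = 2·24 + 3·3 = 57
c[5] = 2·57 + 3·24 = 186
c[6] = 2·186 + 3·57 = 543
c[7] = 2·543 + 3·186 = 1644
Sum = (-3) + 6 + 3 + 24 + 57 + 186 + 543 + 1644 = 2460

2460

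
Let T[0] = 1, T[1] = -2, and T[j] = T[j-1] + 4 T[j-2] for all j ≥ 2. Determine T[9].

T[2] = (-2) + 4·1 = 2
T[3] = 2 + 4·(-2) = -6
T[4] = (-6) + 4·2 = 2
T[5] = 2 + 4·(-6) = -22
T[6] = (-22) + 4·2 = -14
T[7] = (-14) + 4·(-22) = -102
T[8] = (-102) + 4·(-14) = -158
T[9] = (-158) + 4·(-102) = -566

-566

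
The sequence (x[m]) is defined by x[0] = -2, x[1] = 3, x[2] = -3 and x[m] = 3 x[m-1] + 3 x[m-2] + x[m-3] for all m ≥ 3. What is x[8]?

-2562

x[3] = 3·(-3) + 3·3 + (-2) = -2
x[4] = 3·(-2) + 3·(-3) + 3 = -12
x[5] = 3·(-12) + 3·(-2) + (-3) = -45
x[6] = 3·(-45) + 3·(-12) + (-2) = -173
x[7] = 3·(-173) + 3·(-45) + (-12) = -666
x[8] = 3·(-666) + 3·(-173) + (-45) = -2562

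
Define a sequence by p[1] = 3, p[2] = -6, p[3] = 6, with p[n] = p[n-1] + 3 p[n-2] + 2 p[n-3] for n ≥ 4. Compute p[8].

p[4] = 6 + 3(-6) + 2(3) = -6
p[5] = (-6) + 3(6) + 2(-6) = 0
p[6] = 0 + 3(-6) + 2(6) = -6
p[7] = (-6) + 3(0) + 2(-6) = -18
p[8] = (-18) + 3(-6) + 2(0) = -36

-36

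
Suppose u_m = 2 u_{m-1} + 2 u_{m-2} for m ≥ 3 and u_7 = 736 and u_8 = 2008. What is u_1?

Rearranging, u_{m-2} = (u_m - 2 u_{m-1}) / 2.
u_6 = (2008 - 2*736) / 2 = 536/2 = 268
u_5 = (736 - 2*268) / 2 = 200/2 = 100
u_4 = (268 - 2*100) / 2 = 68/2 = 34
u_3 = (100 - 2*34) / 2 = 32/2 = 16
u_2 = (34 - 2*16) / 2 = 2/2 = 1
u_1 = (16 - 2*1) / 2 = 14/2 = 7

7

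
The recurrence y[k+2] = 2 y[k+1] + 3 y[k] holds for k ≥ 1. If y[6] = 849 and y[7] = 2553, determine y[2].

Rearranging, y[k-2] = (y[k] - 2 y[k-1]) / 3.
y[5] = (2553 - 2·849) / 3 = 855/3 = 285
y[4] = (849 - 2·285) / 3 = 279/3 = 93
y[3] = (285 - 2·93) / 3 = 99/3 = 33
y[2] = (93 - 2·33) / 3 = 27/3 = 9

9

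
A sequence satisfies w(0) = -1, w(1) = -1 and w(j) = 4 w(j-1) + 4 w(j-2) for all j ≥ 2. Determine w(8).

w(2) = 4*(-1) + 4*(-1) = -8
w(3) = 4*(-8) + 4*(-1) = -36
w(4) = 4*(-36) + 4*(-8) = -176
w(5) = 4*(-176) + 4*(-36) = -848
w(6) = 4*(-848) + 4*(-176) = -4096
w(7) = 4*(-4096) + 4*(-848) = -19776
w(8) = 4*(-19776) + 4*(-4096) = -95488

-95488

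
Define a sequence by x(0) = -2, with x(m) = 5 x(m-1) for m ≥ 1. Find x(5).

-6250

x(1) = 5(-2) = -10
x(2) = 5(-10) = -50
x(3) = 5(-50) = -250
x(4) = 5(-250) = -1250
x(5) = 5(-1250) = -6250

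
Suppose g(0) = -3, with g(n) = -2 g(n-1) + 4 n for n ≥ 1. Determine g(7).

g(1) = -2·(-3) + 4 = 10
g(2) = -2·10 + 8 = -12
g(3) = -2·(-12) + 12 = 36
g(4) = -2·36 + 16 = -56
g(5) = -2·(-56) + 20 = 132
g(6) = -2·132 + 24 = -240
g(7) = -2·(-240) + 28 = 508

508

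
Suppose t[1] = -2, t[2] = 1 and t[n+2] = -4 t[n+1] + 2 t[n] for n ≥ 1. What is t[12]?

t[3] = -4(1) + 2(-2) = -8
t[4] = -4(-8) + 2(1) = 34
t[5] = -4(34) + 2(-8) = -152
t[6] = -4(-152) + 2(34) = 676
t[7] = -4(676) + 2(-152) = -3008
t[8] = -4(-3008) + 2(676) = 13384
t[9] = -4(13384) + 2(-3008) = -59552
t[10] = -4(-59552) + 2(13384) = 264976
t[11] = -4(264976) + 2(-59552) = -1179008
t[12] = -4(-1179008) + 2(264976) = 5245984

5245984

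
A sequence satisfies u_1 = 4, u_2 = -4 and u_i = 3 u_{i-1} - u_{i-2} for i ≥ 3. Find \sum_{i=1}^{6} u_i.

u_3 = 3(-4) - 4 = -16
u_4 = 3(-16) - (-4) = -44
u_5 = 3(-44) - (-16) = -116
u_6 = 3(-116) - (-44) = -304
Sum = 4 + (-4) + (-16) + (-44) + (-116) + (-304) = -480

-480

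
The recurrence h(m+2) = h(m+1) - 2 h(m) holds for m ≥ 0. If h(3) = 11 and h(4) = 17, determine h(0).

-2

Rearranging, h(m-2) = (h(m) - h(m-1)) / -2.
h(2) = (17 - 11) / -2 = 6/-2 = -3
h(1) = (11 - (-3)) / -2 = 14/-2 = -7
h(0) = (-3 - (-7)) / -2 = 4/-2 = -2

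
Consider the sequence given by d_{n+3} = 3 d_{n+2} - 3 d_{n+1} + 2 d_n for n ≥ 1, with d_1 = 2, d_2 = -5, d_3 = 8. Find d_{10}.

d_4 = 3·8 - 3·(-5) + 2·2 = 43
d_5 = 3·43 - 3·8 + 2·(-5) = 95
d_6 = 3·95 - 3·43 + 2·8 = 172
d_7 = 3·172 - 3·95 + 2·43 = 317
d_8 = 3·317 - 3·172 + 2·95 = 625
d_9 = 3·625 - 3·317 + 2·172 = 1268
d_{10} = 3·1268 - 3·625 + 2·317 = 2563

2563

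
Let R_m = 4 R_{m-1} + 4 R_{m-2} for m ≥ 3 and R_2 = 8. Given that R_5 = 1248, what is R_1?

6

Let R_1 = w.
R_3 = 32 + 4w
R_4 = 160 + 16w
R_5 = 768 + 80w
So 768 + 80w = 1248, giving w = 6.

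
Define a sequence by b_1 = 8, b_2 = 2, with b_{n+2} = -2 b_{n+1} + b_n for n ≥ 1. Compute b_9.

536

b_3 = -2·2 + 8 = 4
b_4 = -2·4 + 2 = -6
b_5 = -2·(-6) + 4 = 16
b_6 = -2·16 + (-6) = -38
b_7 = -2·(-38) + 16 = 92
b_8 = -2·92 + (-38) = -222
b_9 = -2·(-222) + 92 = 536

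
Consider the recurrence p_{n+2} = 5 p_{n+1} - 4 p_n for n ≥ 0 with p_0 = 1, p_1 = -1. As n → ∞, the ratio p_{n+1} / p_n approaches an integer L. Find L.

4

The characteristic equation is r^2 - 5r + 4 = 0, which factors as (r - 4)(r - 1) = 0.
So the roots are 4 and 1. Since |4| > |1| and the coefficient of 4^n is non-zero, the ratio tends to 4.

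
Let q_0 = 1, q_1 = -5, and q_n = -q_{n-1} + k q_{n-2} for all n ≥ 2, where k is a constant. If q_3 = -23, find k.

3

q_2 = 5 + k
q_3 = -5 - 6k
So -5 - 6k = -23, giving k = 3.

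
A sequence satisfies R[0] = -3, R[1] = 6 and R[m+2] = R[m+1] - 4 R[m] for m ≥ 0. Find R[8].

-558

R[2] = 6 - 4·(-3) = 18
R[3] = 18 - 4·6 = -6
R[4] = (-6) - 4·18 = -78
R[5] = (-78) - 4·(-6) = -54
R[6] = (-54) - 4·(-78) = 258
R[7] = 258 - 4·(-54) = 474
R[8] = 474 - 4·258 = -558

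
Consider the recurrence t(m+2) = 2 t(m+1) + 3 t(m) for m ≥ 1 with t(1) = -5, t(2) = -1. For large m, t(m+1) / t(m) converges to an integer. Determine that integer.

3

The characteristic equation is r^2 - 2r - 3 = 0, which factors as (r - 3)(r + 1) = 0.
So the roots are 3 and -1. Since |3| > |-1| and the coefficient of 3^m is non-zero, the ratio tends to 3.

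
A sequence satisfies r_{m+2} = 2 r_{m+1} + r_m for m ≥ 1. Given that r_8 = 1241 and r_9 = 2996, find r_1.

-4

Rearranging, r_{m-2} = r_m - 2 r_{m-1}.
r_7 = 2996 - 2·1241 = 514
r_6 = 1241 - 2·514 = 213
r_5 = 514 - 2·213 = 88
r_4 = 213 - 2·88 = 37
r_3 = 88 - 2·37 = 14
r_2 = 37 - 2·14 = 9
r_1 = 14 - 2·9 = -4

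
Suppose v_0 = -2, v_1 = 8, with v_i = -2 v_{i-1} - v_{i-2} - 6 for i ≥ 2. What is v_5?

44

v_2 = -2·8 - (-2) - 6 = -20
v_3 = -2·(-20) - 8 - 6 = 26
v_4 = -2·26 - (-20) - 6 = -38
v_5 = -2·(-38) - 26 - 6 = 44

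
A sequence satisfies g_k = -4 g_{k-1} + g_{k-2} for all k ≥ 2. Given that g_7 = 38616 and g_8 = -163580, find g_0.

4

Rearranging, g_{k-2} = g_k + 4 g_{k-1}.
g_6 = -163580 + 4(38616) = -9116
g_5 = 38616 + 4(-9116) = 2152
g_4 = -9116 + 4(2152) = -508
g_3 = 2152 + 4(-508) = 120
g_2 = -508 + 4(120) = -28
g_1 = 120 + 4(-28) = 8
g_0 = -28 + 4(8) = 4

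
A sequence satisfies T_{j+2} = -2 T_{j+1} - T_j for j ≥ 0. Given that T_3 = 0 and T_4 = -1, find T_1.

Rearranging, T_{j-2} = -(T_j + 2 T_{j-1}).
T_2 = -(-1 + 2(0)) = 1
T_1 = -(0 + 2(1)) = -2

-2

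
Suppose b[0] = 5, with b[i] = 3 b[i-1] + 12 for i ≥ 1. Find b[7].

b[1] = 3·5 + 12 = 27
b[2] = 3·27 + 12 = 93
b[3] = 3·93 + 12 = 291
b[4] = 3·291 + 12 = 885
b[5] = 3·885 + 12 = 2667
b[6] = 3·2667 + 12 = 8013
b[7] = 3·8013 + 12 = 24051

24051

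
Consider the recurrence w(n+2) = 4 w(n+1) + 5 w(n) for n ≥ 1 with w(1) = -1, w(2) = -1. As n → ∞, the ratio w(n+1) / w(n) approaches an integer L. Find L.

5

The characteristic equation is r^2 - 4r - 5 = 0, which factors as (r - 5)(r + 1) = 0.
So the roots are 5 and -1. Since |5| > |-1| and the coefficient of 5^n is non-zero, the ratio tends to 5.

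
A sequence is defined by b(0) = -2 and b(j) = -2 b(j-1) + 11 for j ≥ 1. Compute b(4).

-87

b(1) = -2*(-2) + 11 = 15
b(2) = -2*15 + 11 = -19
b(3) = -2*(-19) + 11 = 49
b(4) = -2*49 + 11 = -87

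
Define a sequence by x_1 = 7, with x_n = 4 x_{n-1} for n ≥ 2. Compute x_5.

x_2 = 4·7 = 28
x_3 = 4·28 = 112
x_4 = 4·112 = 448
x_5 = 4·448 = 1792

1792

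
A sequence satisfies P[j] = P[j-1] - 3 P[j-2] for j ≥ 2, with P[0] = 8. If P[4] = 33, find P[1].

3

Let P[1] = w.
P[2] = -24 + w
P[3] = -24 - 2w
P[4] = 48 - 5w
So 48 - 5w = 33, giving w = 3.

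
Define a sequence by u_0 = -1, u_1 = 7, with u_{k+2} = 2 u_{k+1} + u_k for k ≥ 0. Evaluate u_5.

u_2 = 2*7 + (-1) = 13
u_3 = 2*13 + 7 = 33
u_4 = 2*33 + 13 = 79
u_5 = 2*79 + 33 = 191

191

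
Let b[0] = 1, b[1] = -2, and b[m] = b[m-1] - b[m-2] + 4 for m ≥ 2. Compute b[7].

b[2] = (-2) - 1 + 4 = 1
b[3] = 1 - (-2) + 4 = 7
b[4] = 7 - 1 + 4 = 10
b[5] = 10 - 7 + 4 = 7
b[6] = 7 - 10 + 4 = 1
b[7] = 1 - 7 + 4 = -2

-2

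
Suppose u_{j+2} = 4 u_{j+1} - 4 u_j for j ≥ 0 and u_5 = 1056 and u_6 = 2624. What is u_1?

Rearranging, u_{j-2} = (u_j - 4 u_{j-1}) / -4.
u_4 = (2624 - 4(1056)) / -4 = -1600/-4 = 400
u_3 = (1056 - 4(400)) / -4 = -544/-4 = 136
u_2 = (400 - 4(136)) / -4 = -144/-4 = 36
u_1 = (136 - 4(36)) / -4 = -8/-4 = 2

2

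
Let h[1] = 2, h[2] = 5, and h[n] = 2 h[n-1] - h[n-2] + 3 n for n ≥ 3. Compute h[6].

137

h[3] = 2·5 - 2 + 9 = 17
h[4] = 2·17 - 5 + 12 = 41
h[5] = 2·41 - 17 + 15 = 80
h[6] = 2·80 - 41 + 18 = 137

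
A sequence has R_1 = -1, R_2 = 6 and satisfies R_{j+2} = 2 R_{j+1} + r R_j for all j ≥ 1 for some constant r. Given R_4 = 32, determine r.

R_3 = 12 - r
R_4 = 24 + 4r
So 24 + 4r = 32, giving r = 2.

2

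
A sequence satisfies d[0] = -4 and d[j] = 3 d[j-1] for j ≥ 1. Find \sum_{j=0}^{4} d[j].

d[1] = 3*(-4) = -12
d[2] = 3*(-12) = -36
d[3] = 3*(-36) = -108
d[4] = 3*(-108) = -324
Sum = (-4) + (-12) + (-36) + (-108) + (-324) = -484

-484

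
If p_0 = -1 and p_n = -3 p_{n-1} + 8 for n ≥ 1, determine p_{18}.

-1162261465

The fixed point is 8/(1 + 3) = 2, so p_n - 2 = -3(p_{n-1} - 2).
Hence p_n = -3·(-3)^n + 2.
p_{18} = -3·(-3)^{18} + 2 = -3·387420489 + 2 = -1162261465.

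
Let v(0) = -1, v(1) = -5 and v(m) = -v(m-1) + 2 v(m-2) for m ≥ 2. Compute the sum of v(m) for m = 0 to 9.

-478

v(2) = -(-5) + 2(-1) = 3
v(3) = -3 + 2(-5) = -13
v(4) = -(-13) + 2(3) = 19
v(5) = -19 + 2(-13) = -45
v(6) = -(-45) + 2(19) = 83
v(7) = -83 + 2(-45) = -173
v(8) = -(-173) + 2(83) = 339
v(9) = -339 + 2(-173) = -685
Sum = (-1) + (-5) + 3 + (-13) + 19 + (-45) + 83 + (-173) + 339 + (-685) = -478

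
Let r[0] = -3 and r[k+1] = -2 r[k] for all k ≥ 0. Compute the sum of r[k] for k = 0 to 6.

-129

r[1] = -2·(-3) = 6
r[2] = -2·6 = -12
r[3] = -2·(-12) = 24
r[4] = -2·24 = -48
r[5] = -2·(-48) = 96
r[6] = -2·96 = -192
Sum = (-3) + 6 + (-12) + 24 + (-48) + 96 + (-192) = -129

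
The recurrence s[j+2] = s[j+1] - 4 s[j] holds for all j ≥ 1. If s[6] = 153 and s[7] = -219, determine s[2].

-3

Rearranging, s[j-2] = (s[j] - s[j-1]) / -4.
s[5] = (-219 - 153) / -4 = -372/-4 = 93
s[4] = (153 - 93) / -4 = 60/-4 = -15
s[3] = (93 - (-15)) / -4 = 108/-4 = -27
s[2] = (-15 - (-27)) / -4 = 12/-4 = -3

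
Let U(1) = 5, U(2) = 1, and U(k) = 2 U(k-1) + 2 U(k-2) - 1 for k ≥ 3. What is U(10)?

U(3) = 2·1 + 2·5 - 1 = 11
U(4) = 2·11 + 2·1 - 1 = 23
U(5) = 2·23 + 2·11 - 1 = 67
U(6) = 2·67 + 2·23 - 1 = 179
U(7) = 2·179 + 2·67 - 1 = 491
U(8) = 2·491 + 2·179 - 1 = 1339
U(9) = 2·1339 + 2·491 - 1 = 3659
U(10) = 2·3659 + 2·1339 - 1 = 9995

9995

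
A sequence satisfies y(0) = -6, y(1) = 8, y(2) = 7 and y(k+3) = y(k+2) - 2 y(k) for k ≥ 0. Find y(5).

-11

y(3) = 7 - 2(-6) = 19
y(4) = 19 - 2(8) = 3
y(5) = 3 - 2(7) = -11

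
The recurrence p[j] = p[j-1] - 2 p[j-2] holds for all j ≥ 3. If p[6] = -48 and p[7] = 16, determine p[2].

Rearranging, p[j-2] = (p[j] - p[j-1]) / -2.
p[5] = (16 - (-48)) / -2 = 64/-2 = -32
p[4] = (-48 - (-32)) / -2 = -16/-2 = 8
p[3] = (-32 - 8) / -2 = -40/-2 = 20
p[2] = (8 - 20) / -2 = -12/-2 = 6

6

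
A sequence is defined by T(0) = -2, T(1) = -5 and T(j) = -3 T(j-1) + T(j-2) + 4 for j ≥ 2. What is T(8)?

20909

T(2) = -3*(-5) + (-2) + 4 = 17
T(3) = -3*17 + (-5) + 4 = -52
T(4) = -3*(-52) + 17 + 4 = 177
T(5) = -3*177 + (-52) + 4 = -579
T(6) = -3*(-579) + 177 + 4 = 1918
T(7) = -3*1918 + (-579) + 4 = -6329
T(8) = -3*(-6329) + 1918 + 4 = 20909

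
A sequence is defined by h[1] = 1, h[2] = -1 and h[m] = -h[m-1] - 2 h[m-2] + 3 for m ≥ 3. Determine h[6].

h[3] = -(-1) - 2·1 + 3 = 2
h[4] = -2 - 2·(-1) + 3 = 3
h[5] = -3 - 2·2 + 3 = -4
h[6] = -(-4) - 2·3 + 3 = 1

1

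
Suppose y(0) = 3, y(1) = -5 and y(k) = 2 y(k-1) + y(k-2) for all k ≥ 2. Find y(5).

y(2) = 2(-5) + 3 = -7
y(3) = 2(-7) + (-5) = -19
y(4) = 2(-19) + (-7) = -45
y(5) = 2(-45) + (-19) = -109

-109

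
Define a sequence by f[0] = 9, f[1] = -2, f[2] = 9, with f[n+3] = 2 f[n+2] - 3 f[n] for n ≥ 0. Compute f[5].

-51

f[3] = 2(9) - 3(9) = -9
f[4] = 2(-9) - 3(-2) = -12
f[5] = 2(-12) - 3(9) = -51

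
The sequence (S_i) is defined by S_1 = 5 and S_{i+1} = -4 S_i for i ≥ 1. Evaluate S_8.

-81920

S_2 = -4*5 = -20
S_3 = -4*(-20) = 80
S_4 = -4*80 = -320
S_5 = -4*(-320) = 1280
S_6 = -4*1280 = -5120
S_7 = -4*(-5120) = 20480
S_8 = -4*20480 = -81920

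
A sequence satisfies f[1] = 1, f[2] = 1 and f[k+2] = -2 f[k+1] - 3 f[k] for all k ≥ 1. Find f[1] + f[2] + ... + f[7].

25

f[3] = -2·1 - 3·1 = -5
f[4] = -2·(-5) - 3·1 = 7
f[5] = -2·7 - 3·(-5) = 1
f[6] = -2·1 - 3·7 = -23
f[7] = -2·(-23) - 3·1 = 43
Sum = 1 + 1 + (-5) + 7 + 1 + (-23) + 43 = 25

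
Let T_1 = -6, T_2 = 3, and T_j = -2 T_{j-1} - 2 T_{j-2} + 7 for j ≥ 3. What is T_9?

T_3 = -2(3) - 2(-6) + 7 = 13
T_4 = -2(13) - 2(3) + 7 = -25
T_5 = -2(-25) - 2(13) + 7 = 31
T_6 = -2(31) - 2(-25) + 7 = -5
T_7 = -2(-5) - 2(31) + 7 = -45
T_8 = -2(-45) - 2(-5) + 7 = 107
T_9 = -2(107) - 2(-45) + 7 = -117

-117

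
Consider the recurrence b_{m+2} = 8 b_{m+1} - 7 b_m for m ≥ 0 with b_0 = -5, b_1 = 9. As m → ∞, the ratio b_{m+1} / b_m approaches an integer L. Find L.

The characteristic equation is r^2 - 8r + 7 = 0, which factors as (r - 7)(r - 1) = 0.
So the roots are 7 and 1. Since |7| > |1| and the coefficient of 7^m is non-zero, the ratio tends to 7.

7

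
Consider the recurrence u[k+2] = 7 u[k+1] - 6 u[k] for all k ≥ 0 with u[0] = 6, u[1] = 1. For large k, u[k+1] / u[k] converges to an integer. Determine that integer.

The characteristic equation is r^2 - 7r + 6 = 0, which factors as (r - 6)(r - 1) = 0.
So the roots are 6 and 1. Since |6| > |1| and the coefficient of 6^k is non-zero, the ratio tends to 6.

6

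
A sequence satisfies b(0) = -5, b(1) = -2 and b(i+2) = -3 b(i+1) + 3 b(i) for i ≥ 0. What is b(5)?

333

b(2) = -3(-2) + 3(-5) = -9
b(3) = -3(-9) + 3(-2) = 21
b(4) = -3(21) + 3(-9) = -90
b(5) = -3(-90) + 3(21) = 333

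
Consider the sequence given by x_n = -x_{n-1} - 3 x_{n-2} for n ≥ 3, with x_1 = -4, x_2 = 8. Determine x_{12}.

x_3 = -8 - 3·(-4) = 4
x_4 = -4 - 3·8 = -28
x_5 = -(-28) - 3·4 = 16
x_6 = -16 - 3·(-28) = 68
x_7 = -68 - 3·16 = -116
x_8 = -(-116) - 3·68 = -88
x_9 = -(-88) - 3·(-116) = 436
x_{10} = -436 - 3·(-88) = -172
x_{11} = -(-172) - 3·436 = -1136
x_{12} = -(-1136) - 3·(-172) = 1652

1652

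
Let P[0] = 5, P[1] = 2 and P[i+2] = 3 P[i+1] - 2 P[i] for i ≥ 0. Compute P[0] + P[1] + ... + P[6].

P[2] = 3*2 - 2*5 = -4
P[3] = 3*(-4) - 2*2 = -16
P[4] = 3*(-16) - 2*(-4) = -40
P[5] = 3*(-40) - 2*(-16) = -88
P[6] = 3*(-88) - 2*(-40) = -184
Sum = 5 + 2 + (-4) + (-16) + (-40) + (-88) + (-184) = -325

-325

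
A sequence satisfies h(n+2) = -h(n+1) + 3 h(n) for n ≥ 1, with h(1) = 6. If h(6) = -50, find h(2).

4

Let h(2) = w.
h(3) = 18 - w
h(4) = -18 + 4w
h(5) = 72 - 7w
h(6) = -126 + 19w
So -126 + 19w = -50, giving w = 4.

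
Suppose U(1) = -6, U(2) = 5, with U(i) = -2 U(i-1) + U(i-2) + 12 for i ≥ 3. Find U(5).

-42

U(3) = -2(5) + (-6) + 12 = -4
U(4) = -2(-4) + 5 + 12 = 25
U(5) = -2(25) + (-4) + 12 = -42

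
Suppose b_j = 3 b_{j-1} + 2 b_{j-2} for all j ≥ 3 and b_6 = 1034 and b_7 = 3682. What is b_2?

8

Rearranging, b_{j-2} = (b_j - 3 b_{j-1}) / 2.
b_5 = (3682 - 3·1034) / 2 = 580/2 = 290
b_4 = (1034 - 3·290) / 2 = 164/2 = 82
b_3 = (290 - 3·82) / 2 = 44/2 = 22
b_2 = (82 - 3·22) / 2 = 16/2 = 8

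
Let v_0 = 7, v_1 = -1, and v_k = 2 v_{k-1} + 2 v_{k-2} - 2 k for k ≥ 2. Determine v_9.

v_2 = 2·(-1) + 2·7 - 4 = 8
v_3 = 2·8 + 2·(-1) - 6 = 8
v_4 = 2·8 + 2·8 - 8 = 24
v_5 = 2·24 + 2·8 - 10 = 54
v_6 = 2·54 + 2·24 - 12 = 144
v_7 = 2·144 + 2·54 - 14 = 382
v_8 = 2·382 + 2·144 - 16 = 1036
v_9 = 2·1036 + 2·382 - 18 = 2818

2818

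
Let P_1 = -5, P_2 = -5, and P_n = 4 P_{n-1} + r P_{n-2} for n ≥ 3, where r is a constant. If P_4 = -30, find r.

-2

P_3 = -20 - 5r
P_4 = -80 - 25r
So -80 - 25r = -30, giving r = -2.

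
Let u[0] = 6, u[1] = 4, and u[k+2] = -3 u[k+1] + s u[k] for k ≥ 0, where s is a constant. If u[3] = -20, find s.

4

u[2] = -12 + 6s
u[3] = 36 - 14s
So 36 - 14s = -20, giving s = 4.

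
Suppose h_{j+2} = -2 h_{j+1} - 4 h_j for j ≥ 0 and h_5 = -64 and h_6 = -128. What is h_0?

Rearranging, h_{j-2} = (h_j + 2 h_{j-1}) / -4.
h_4 = (-128 + 2·(-64)) / -4 = -256/-4 = 64
h_3 = (-64 + 2·64) / -4 = 64/-4 = -16
h_2 = (64 + 2·(-16)) / -4 = 32/-4 = -8
h_1 = (-16 + 2·(-8)) / -4 = -32/-4 = 8
h_0 = (-8 + 2·8) / -4 = 8/-4 = -2

-2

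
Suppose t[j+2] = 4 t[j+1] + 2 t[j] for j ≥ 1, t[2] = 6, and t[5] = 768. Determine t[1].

8

Let t[1] = x.
t[3] = 24 + 2x
t[4] = 108 + 8x
t[5] = 480 + 36x
So 480 + 36x = 768, giving x = 8.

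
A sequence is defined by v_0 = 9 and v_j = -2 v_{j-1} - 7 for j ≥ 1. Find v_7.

v_1 = -2(9) - 7 = -25
v_2 = -2(-25) - 7 = 43
v_3 = -2(43) - 7 = -93
v_4 = -2(-93) - 7 = 179
v_5 = -2(179) - 7 = -365
v_6 = -2(-365) - 7 = 723
v_7 = -2(723) - 7 = -1453

-1453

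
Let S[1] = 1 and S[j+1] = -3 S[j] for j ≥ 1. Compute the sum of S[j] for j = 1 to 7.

547

S[2] = -3(1) = -3
S[3] = -3(-3) = 9
S[4] = -3(9) = -27
S[5] = -3(-27) = 81
S[6] = -3(81) = -243
S[7] = -3(-243) = 729
Sum = 1 + (-3) + 9 + (-27) + 81 + (-243) + 729 = 547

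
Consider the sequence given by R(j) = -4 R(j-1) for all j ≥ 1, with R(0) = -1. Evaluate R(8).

-65536

R(1) = -4·(-1) = 4
R(2) = -4·4 = -16
R(3) = -4·(-16) = 64
R(4) = -4·64 = -256
R(5) = -4·(-256) = 1024
R(6) = -4·1024 = -4096
R(7) = -4·(-4096) = 16384
R(8) = -4·16384 = -65536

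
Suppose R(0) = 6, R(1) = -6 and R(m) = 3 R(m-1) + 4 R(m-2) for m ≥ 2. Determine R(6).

R(2) = 3(-6) + 4(6) = 6
R(3) = 3(6) + 4(-6) = -6
R(4) = 3(-6) + 4(6) = 6
R(5) = 3(6) + 4(-6) = -6
R(6) = 3(-6) + 4(6) = 6

6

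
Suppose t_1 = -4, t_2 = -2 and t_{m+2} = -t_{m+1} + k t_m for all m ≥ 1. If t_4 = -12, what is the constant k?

-5

t_3 = 2 - 4k
t_4 = -2 + 2k
So -2 + 2k = -12, giving k = -5.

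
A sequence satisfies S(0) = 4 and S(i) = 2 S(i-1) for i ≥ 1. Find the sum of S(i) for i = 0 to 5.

S(1) = 2(4) = 8
S(2) = 2(8) = 16
S(3) = 2(16) = 32
S(4) = 2(32) = 64
S(5) = 2(64) = 128
Sum = 4 + 8 + 16 + 32 + 64 + 128 = 252

252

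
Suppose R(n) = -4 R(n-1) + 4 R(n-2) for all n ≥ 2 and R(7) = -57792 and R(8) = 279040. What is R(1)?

Rearranging, R(n-2) = (R(n) + 4 R(n-1)) / 4.
R(6) = (279040 + 4·(-57792)) / 4 = 47872/4 = 11968
R(5) = (-57792 + 4·11968) / 4 = -9920/4 = -2480
R(4) = (11968 + 4·(-2480)) / 4 = 2048/4 = 512
R(3) = (-2480 + 4·512) / 4 = -432/4 = -108
R(2) = (512 + 4·(-108)) / 4 = 80/4 = 20
R(1) = (-108 + 4·20) / 4 = -28/4 = -7

-7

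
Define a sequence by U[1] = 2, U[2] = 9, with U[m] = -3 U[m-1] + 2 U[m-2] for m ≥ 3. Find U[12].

2234415

U[3] = -3·9 + 2·2 = -23
U[4] = -3·(-23) + 2·9 = 87
U[5] = -3·87 + 2·(-23) = -307
U[6] = -3·(-307) + 2·87 = 1095
U[7] = -3·1095 + 2·(-307) = -3899
U[8] = -3·(-3899) + 2·1095 = 13887
U[9] = -3·13887 + 2·(-3899) = -49459
U[10] = -3·(-49459) + 2·13887 = 176151
U[11] = -3·176151 + 2·(-49459) = -627371
U[12] = -3·(-627371) + 2·176151 = 2234415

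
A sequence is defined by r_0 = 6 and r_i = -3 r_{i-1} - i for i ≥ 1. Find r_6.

r_1 = -3*6 - 1 = -19
r_2 = -3*(-19) - 2 = 55
r_3 = -3*55 - 3 = -168
r_4 = -3*(-168) - 4 = 500
r_5 = -3*500 - 5 = -1505
r_6 = -3*(-1505) - 6 = 4509

4509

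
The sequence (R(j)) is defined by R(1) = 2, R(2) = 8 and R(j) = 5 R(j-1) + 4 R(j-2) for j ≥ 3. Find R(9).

R(3) = 5(8) + 4(2) = 48
R(4) = 5(48) + 4(8) = 272
R(5) = 5(272) + 4(48) = 1552
R(6) = 5(1552) + 4(272) = 8848
R(7) = 5(8848) + 4(1552) = 50448
R(8) = 5(50448) + 4(8848) = 287632
R(9) = 5(287632) + 4(50448) = 1639952

1639952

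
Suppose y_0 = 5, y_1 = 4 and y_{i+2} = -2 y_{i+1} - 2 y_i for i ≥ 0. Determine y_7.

y_2 = -2(4) - 2(5) = -18
y_3 = -2(-18) - 2(4) = 28
y_4 = -2(28) - 2(-18) = -20
y_5 = -2(-20) - 2(28) = -16
y_6 = -2(-16) - 2(-20) = 72
y_7 = -2(72) - 2(-16) = -112

-112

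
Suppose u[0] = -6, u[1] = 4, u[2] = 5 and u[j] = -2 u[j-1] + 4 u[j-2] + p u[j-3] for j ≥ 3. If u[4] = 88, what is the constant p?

u[3] = 6 - 6p
u[4] = 8 + 16p
So 8 + 16p = 88, giving p = 5.

5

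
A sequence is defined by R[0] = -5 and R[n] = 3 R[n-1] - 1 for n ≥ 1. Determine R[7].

-12028

R[1] = 3*(-5) - 1 = -16
R[2] = 3*(-16) - 1 = -49
R[3] = 3*(-49) - 1 = -148
R[4] = 3*(-148) - 1 = -445
R[5] = 3*(-445) - 1 = -1336
R[6] = 3*(-1336) - 1 = -4009
R[7] = 3*(-4009) - 1 = -12028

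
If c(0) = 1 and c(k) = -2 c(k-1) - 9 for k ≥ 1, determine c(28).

The fixed point is -9/(1 + 2) = -3, so c(k) + 3 = -2(c(k-1) + 3).
Hence c(k) = 4·(-2)^k - 3.
c(28) = 4·(-2)^{28} - 3 = 4·268435456 - 3 = 1073741821.

1073741821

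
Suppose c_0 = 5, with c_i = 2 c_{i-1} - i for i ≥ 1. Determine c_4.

c_1 = 2·5 - 1 = 9
c_2 = 2·9 - 2 = 16
c_3 = 2·16 - 3 = 29
c_4 = 2·29 - 4 = 54

54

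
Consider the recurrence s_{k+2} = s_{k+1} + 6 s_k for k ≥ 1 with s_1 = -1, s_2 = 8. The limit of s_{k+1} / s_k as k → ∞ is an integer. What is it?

The characteristic equation is r^2 - r - 6 = 0, which factors as (r - 3)(r + 2) = 0.
So the roots are 3 and -2. Since |3| > |-2| and the coefficient of 3^k is non-zero, the ratio tends to 3.

3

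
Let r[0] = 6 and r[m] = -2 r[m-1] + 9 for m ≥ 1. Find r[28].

805306371

The fixed point is 9/(1 + 2) = 3, so r[m] - 3 = -2(r[m-1] - 3).
Hence r[m] = 3·(-2)^m + 3.
r[28] = 3·(-2)^{28} + 3 = 3·268435456 + 3 = 805306371.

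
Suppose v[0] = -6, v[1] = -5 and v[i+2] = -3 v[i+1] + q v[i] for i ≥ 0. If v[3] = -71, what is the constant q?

v[2] = 15 - 6q
v[3] = -45 + 13q
So -45 + 13q = -71, giving q = -2.

-2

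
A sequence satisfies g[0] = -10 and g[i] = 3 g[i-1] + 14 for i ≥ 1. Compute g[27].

The fixed point is 14/(1 - 3) = -7, so g[i] + 7 = 3(g[i-1] + 7).
Hence g[i] = -3·3^i - 7.
g[27] = -3·3^{27} - 7 = -3·7625597484987 - 7 = -22876792454968.

-22876792454968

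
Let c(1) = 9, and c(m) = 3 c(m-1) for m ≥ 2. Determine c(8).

c(2) = 3(9) = 27
c(3) = 3(27) = 81
c(4) = 3(81) = 243
c(5) = 3(243) = 729
c(6) = 3(729) = 2187
c(7) = 3(2187) = 6561
c(8) = 3(6561) = 19683

19683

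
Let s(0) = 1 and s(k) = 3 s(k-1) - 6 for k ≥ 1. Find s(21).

The fixed point is -6/(1 - 3) = 3, so s(k) - 3 = 3(s(k-1) - 3).
Hence s(k) = -2·3^k + 3.
s(21) = -2·3^{21} + 3 = -2·10460353203 + 3 = -20920706403.

-20920706403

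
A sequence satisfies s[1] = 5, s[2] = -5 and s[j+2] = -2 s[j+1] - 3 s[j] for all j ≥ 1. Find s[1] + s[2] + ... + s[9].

s[3] = -2·(-5) - 3·5 = -5
s[4] = -2·(-5) - 3·(-5) = 25
s[5] = -2·25 - 3·(-5) = -35
s[6] = -2·(-35) - 3·25 = -5
s[7] = -2·(-5) - 3·(-35) = 115
s[8] = -2·115 - 3·(-5) = -215
s[9] = -2·(-215) - 3·115 = 85
Sum = 5 + (-5) + (-5) + 25 + (-35) + (-5) + 115 + (-215) + 85 = -35

-35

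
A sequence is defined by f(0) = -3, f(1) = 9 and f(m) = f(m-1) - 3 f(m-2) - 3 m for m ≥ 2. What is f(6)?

f(2) = 9 - 3·(-3) - 6 = 12
f(3) = 12 - 3·9 - 9 = -24
f(4) = (-24) - 3·12 - 12 = -72
f(5) = (-72) - 3·(-24) - 15 = -15
f(6) = (-15) - 3·(-72) - 18 = 183

183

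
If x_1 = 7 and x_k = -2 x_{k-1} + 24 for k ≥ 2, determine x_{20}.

524296

The fixed point is 24/(1 + 2) = 8, so x_k - 8 = -2(x_{k-1} - 8).
Hence x_k = -1·(-2)^{k-1} + 8.
x_{20} = -1·(-2)^{19} + 8 = -1·-524288 + 8 = 524296.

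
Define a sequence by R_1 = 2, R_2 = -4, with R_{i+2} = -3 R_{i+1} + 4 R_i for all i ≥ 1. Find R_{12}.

R_3 = -3·(-4) + 4·2 = 20
R_4 = -3·20 + 4·(-4) = -76
R_5 = -3·(-76) + 4·20 = 308
R_6 = -3·308 + 4·(-76) = -1228
R_7 = -3·(-1228) + 4·308 = 4916
R_8 = -3·4916 + 4·(-1228) = -19660
R_9 = -3·(-19660) + 4·4916 = 78644
R_{10} = -3·78644 + 4·(-19660) = -314572
R_{11} = -3·(-314572) + 4·78644 = 1258292
R_{12} = -3·1258292 + 4·(-314572) = -5033164

-5033164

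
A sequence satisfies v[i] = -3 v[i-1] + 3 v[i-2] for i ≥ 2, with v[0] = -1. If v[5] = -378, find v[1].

Let v[1] = w.
v[2] = -3 - 3w
v[3] = 9 + 12w
v[4] = -36 - 45w
v[5] = 135 + 171w
So 135 + 171w = -378, giving w = -3.

-3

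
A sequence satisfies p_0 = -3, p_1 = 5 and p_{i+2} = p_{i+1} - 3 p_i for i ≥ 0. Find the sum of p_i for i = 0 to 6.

p_2 = 5 - 3·(-3) = 14
p_3 = 14 - 3·5 = -1
p_4 = (-1) - 3·14 = -43
p_5 = (-43) - 3·(-1) = -40
p_6 = (-40) - 3·(-43) = 89
Sum = (-3) + 5 + 14 + (-1) + (-43) + (-40) + 89 = 21

21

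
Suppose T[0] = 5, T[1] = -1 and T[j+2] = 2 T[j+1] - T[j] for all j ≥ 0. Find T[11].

T[2] = 2(-1) - 5 = -7
T[3] = 2(-7) - (-1) = -13
T[4] = 2(-13) - (-7) = -19
T[5] = 2(-19) - (-13) = -25
T[6] = 2(-25) - (-19) = -31
T[7] = 2(-31) - (-25) = -37
T[8] = 2(-37) - (-31) = -43
T[9] = 2(-43) - (-37) = -49
T[10] = 2(-49) - (-43) = -55
T[11] = 2(-55) - (-49) = -61

-61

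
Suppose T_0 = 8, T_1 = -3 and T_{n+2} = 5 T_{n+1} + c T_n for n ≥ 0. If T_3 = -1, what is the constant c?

T_2 = -15 + 8c
T_3 = -75 + 37c
So -75 + 37c = -1, giving c = 2.

2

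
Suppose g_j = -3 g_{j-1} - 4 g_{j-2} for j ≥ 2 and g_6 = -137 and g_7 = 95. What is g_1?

Rearranging, g_{j-2} = (g_j + 3 g_{j-1}) / -4.
g_5 = (95 + 3*(-137)) / -4 = -316/-4 = 79
g_4 = (-137 + 3*79) / -4 = 100/-4 = -25
g_3 = (79 + 3*(-25)) / -4 = 4/-4 = -1
g_2 = (-25 + 3*(-1)) / -4 = -28/-4 = 7
g_1 = (-1 + 3*7) / -4 = 20/-4 = -5

-5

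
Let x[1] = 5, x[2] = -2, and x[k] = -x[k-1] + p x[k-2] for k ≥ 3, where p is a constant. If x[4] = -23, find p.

3

x[3] = 2 + 5p
x[4] = -2 - 7p
So -2 - 7p = -23, giving p = 3.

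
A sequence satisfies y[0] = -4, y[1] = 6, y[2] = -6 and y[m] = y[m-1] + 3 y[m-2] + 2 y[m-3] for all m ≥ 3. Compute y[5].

-2

y[3] = (-6) + 3·6 + 2·(-4) = 4
y[4] = 4 + 3·(-6) + 2·6 = -2
y[5] = (-2) + 3·4 + 2·(-6) = -2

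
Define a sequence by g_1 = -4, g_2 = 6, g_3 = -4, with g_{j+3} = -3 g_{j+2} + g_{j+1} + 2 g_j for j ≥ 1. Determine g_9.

-1996

g_4 = -3*(-4) + 6 + 2*(-4) = 10
g_5 = -3*10 + (-4) + 2*6 = -22
g_6 = -3*(-22) + 10 + 2*(-4) = 68
g_7 = -3*68 + (-22) + 2*10 = -206
g_8 = -3*(-206) + 68 + 2*(-22) = 642
g_9 = -3*642 + (-206) + 2*68 = -1996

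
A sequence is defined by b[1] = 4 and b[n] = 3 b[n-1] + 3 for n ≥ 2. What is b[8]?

b[2] = 3*4 + 3 = 15
b[3] = 3*15 + 3 = 48
b[4] = 3*48 + 3 = 147
b[5] = 3*147 + 3 = 444
b[6] = 3*444 + 3 = 1335
b[7] = 3*1335 + 3 = 4008
b[8] = 3*4008 + 3 = 12027

12027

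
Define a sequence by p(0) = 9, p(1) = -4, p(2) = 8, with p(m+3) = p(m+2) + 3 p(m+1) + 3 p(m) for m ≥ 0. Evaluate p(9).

p(3) = 8 + 3*(-4) + 3*9 = 23
p(4) = 23 + 3*8 + 3*(-4) = 35
p(5) = 35 + 3*23 + 3*8 = 128
p(6) = 128 + 3*35 + 3*23 = 302
p(7) = 302 + 3*128 + 3*35 = 791
p(8) = 791 + 3*302 + 3*128 = 2081
p(9) = 2081 + 3*791 + 3*302 = 5360

5360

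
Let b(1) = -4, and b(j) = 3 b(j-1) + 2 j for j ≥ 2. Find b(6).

-372

b(2) = 3(-4) + 4 = -8
b(3) = 3(-8) + 6 = -18
b(4) = 3(-18) + 8 = -46
b(5) = 3(-46) + 10 = -128
b(6) = 3(-128) + 12 = -372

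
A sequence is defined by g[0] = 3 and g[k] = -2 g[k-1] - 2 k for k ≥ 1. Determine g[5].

g[1] = -2(3) - 2 = -8
g[2] = -2(-8) - 4 = 12
g[3] = -2(12) - 6 = -30
g[4] = -2(-30) - 8 = 52
g[5] = -2(52) - 10 = -114

-114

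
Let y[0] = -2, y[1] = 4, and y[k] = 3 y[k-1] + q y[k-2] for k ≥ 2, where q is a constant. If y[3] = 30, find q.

y[2] = 12 - 2q
y[3] = 36 - 2q
So 36 - 2q = 30, giving q = 3.

3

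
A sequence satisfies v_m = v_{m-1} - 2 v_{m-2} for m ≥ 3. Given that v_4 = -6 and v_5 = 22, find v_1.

5

Rearranging, v_{m-2} = (v_m - v_{m-1}) / -2.
v_3 = (22 - (-6)) / -2 = 28/-2 = -14
v_2 = (-6 - (-14)) / -2 = 8/-2 = -4
v_1 = (-14 - (-4)) / -2 = -10/-2 = 5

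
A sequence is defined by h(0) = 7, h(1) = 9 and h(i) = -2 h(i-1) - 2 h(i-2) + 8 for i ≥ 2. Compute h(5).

h(2) = -2(9) - 2(7) + 8 = -24
h(3) = -2(-24) - 2(9) + 8 = 38
h(4) = -2(38) - 2(-24) + 8 = -20
h(5) = -2(-20) - 2(38) + 8 = -28

-28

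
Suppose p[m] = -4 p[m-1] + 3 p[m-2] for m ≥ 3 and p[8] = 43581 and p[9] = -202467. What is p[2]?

3

Rearranging, p[m-2] = (p[m] + 4 p[m-1]) / 3.
p[7] = (-202467 + 4(43581)) / 3 = -28143/3 = -9381
p[6] = (43581 + 4(-9381)) / 3 = 6057/3 = 2019
p[5] = (-9381 + 4(2019)) / 3 = -1305/3 = -435
p[4] = (2019 + 4(-435)) / 3 = 279/3 = 93
p[3] = (-435 + 4(93)) / 3 = -63/3 = -21
p[2] = (93 + 4(-21)) / 3 = 9/3 = 3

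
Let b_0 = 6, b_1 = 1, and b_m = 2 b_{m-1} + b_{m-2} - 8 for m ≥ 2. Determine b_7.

-363

b_2 = 2·1 + 6 - 8 = 0
b_3 = 2·0 + 1 - 8 = -7
b_4 = 2·(-7) + 0 - 8 = -22
b_5 = 2·(-22) + (-7) - 8 = -59
b_6 = 2·(-59) + (-22) - 8 = -148
b_7 = 2·(-148) + (-59) - 8 = -363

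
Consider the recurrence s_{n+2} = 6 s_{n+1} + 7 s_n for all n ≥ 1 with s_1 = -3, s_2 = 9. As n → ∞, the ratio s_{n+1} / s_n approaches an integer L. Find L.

The characteristic equation is r^2 - 6r - 7 = 0, which factors as (r - 7)(r + 1) = 0.
So the roots are 7 and -1. Since |7| > |-1| and the coefficient of 7^n is non-zero, the ratio tends to 7.

7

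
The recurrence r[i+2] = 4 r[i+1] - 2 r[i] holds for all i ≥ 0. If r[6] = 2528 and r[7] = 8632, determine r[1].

1

Rearranging, r[i-2] = (r[i] - 4 r[i-1]) / -2.
r[5] = (8632 - 4·2528) / -2 = -1480/-2 = 740
r[4] = (2528 - 4·740) / -2 = -432/-2 = 216
r[3] = (740 - 4·216) / -2 = -124/-2 = 62
r[2] = (216 - 4·62) / -2 = -32/-2 = 16
r[1] = (62 - 4·16) / -2 = -2/-2 = 1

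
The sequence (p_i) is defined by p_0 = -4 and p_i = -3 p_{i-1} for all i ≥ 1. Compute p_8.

p_1 = -3*(-4) = 12
p_2 = -3*12 = -36
p_3 = -3*(-36) = 108
p_4 = -3*108 = -324
p_5 = -3*(-324) = 972
p_6 = -3*972 = -2916
p_7 = -3*(-2916) = 8748
p_8 = -3*8748 = -26244

-26244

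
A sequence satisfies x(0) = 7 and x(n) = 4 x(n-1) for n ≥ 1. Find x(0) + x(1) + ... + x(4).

x(1) = 4·7 = 28
x(2) = 4·28 = 112
x(3) = 4·112 = 448
x(4) = 4·448 = 1792
Sum = 7 + 28 + 112 + 448 + 1792 = 2387

2387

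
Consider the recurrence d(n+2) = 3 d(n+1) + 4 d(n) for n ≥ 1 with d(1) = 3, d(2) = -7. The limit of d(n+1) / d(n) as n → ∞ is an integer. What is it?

The characteristic equation is r^2 - 3r - 4 = 0, which factors as (r - 4)(r + 1) = 0.
So the roots are 4 and -1. Since |4| > |-1| and the coefficient of 4^n is non-zero, the ratio tends to 4.

4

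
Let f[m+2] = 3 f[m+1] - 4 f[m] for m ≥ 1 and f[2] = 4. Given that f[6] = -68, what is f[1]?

2

Let f[1] = z.
f[3] = 12 - 4z
f[4] = 20 - 12z
f[5] = 12 - 20z
f[6] = -44 - 12z
So -44 - 12z = -68, giving z = 2.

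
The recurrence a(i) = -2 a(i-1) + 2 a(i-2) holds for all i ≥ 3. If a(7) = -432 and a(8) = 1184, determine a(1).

Rearranging, a(i-2) = (a(i) + 2 a(i-1)) / 2.
a(6) = (1184 + 2(-432)) / 2 = 320/2 = 160
a(5) = (-432 + 2(160)) / 2 = -112/2 = -56
a(4) = (160 + 2(-56)) / 2 = 48/2 = 24
a(3) = (-56 + 2(24)) / 2 = -8/2 = -4
a(2) = (24 + 2(-4)) / 2 = 16/2 = 8
a(1) = (-4 + 2(8)) / 2 = 12/2 = 6

6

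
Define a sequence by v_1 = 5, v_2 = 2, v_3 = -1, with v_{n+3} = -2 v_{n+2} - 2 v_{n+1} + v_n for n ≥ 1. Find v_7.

v_4 = -2*(-1) - 2*2 + 5 = 3
v_5 = -2*3 - 2*(-1) + 2 = -2
v_6 = -2*(-2) - 2*3 + (-1) = -3
v_7 = -2*(-3) - 2*(-2) + 3 = 13

13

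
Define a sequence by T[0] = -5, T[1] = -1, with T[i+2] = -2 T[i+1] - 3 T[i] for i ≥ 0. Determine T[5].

71

T[2] = -2(-1) - 3(-5) = 17
T[3] = -2(17) - 3(-1) = -31
T[4] = -2(-31) - 3(17) = 11
T[5] = -2(11) - 3(-31) = 71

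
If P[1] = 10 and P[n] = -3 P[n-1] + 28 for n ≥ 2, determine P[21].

10460353210

The fixed point is 28/(1 + 3) = 7, so P[n] - 7 = -3(P[n-1] - 7).
Hence P[n] = 3·(-3)^{n-1} + 7.
P[21] = 3·(-3)^{20} + 7 = 3·3486784401 + 7 = 10460353210.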